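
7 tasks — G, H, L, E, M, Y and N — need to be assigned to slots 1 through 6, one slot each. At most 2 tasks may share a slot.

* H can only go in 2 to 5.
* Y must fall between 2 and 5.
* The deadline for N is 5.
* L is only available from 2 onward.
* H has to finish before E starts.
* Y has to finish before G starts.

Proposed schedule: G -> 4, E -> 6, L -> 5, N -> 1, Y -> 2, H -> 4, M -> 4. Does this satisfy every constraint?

Y has to finish before G starts — holds.
The deadline for N is 5 — holds.
L is only available from 2 onward — holds.
H can only go in 2 to 5 — holds.
At most 2 tasks may share a slot — violated.
Y must fall between 2 and 5 — holds.
H has to finish before E starts — holds.

No. At most 2 tasks may share a slot is not satisfied.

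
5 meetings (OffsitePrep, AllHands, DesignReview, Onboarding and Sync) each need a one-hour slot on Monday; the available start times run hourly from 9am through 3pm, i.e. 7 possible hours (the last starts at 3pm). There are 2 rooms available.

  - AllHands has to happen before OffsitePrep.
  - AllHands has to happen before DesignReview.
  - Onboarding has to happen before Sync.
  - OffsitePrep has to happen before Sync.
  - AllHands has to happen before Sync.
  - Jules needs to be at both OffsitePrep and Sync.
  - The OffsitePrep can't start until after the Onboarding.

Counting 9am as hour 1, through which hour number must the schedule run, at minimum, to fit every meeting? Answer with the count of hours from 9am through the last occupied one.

The precedence chain requires at least 3 distinct hours.
With at most 2 per hour and 5 meetings, at least 3 hours are needed.
3 works (last occupied hour: 11am): for example Onboarding in 9am, DesignReview in 10am, AllHands in 9am, OffsitePrep in 10am, Sync in 11am.

3 hours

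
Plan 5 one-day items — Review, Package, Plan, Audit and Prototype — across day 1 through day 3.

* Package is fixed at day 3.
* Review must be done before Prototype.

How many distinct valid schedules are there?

Splitting on Review: it can be day 1 (18), day 2 (9). Listing each branch's schedules as (Package, Plan, Audit, Prototype) by day number:
Review=day 1: (3,1,1,2) (3,1,1,3) (3,1,2,2) (3,1,2,3) (3,1,3,2) (3,1,3,3) (3,2,1,2) (3,2,1,3) (3,2,2,2) (3,2,2,3) (3,2,3,2) (3,2,3,3) (3,3,1,2) (3,3,1,3) (3,3,2,2) (3,3,2,3) (3,3,3,2) (3,3,3,3) — 18.
Review=day 2: (3,1,1,3) (3,1,2,3) (3,1,3,3) (3,2,1,3) (3,2,2,3) (3,2,3,3) (3,3,1,3) (3,3,2,3) (3,3,3,3) — 9.
Summing: 18 + 9 = 27.

27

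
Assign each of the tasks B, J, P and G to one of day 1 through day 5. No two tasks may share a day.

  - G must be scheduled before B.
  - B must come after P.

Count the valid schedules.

Splitting on B: it can be day 3 (4), day 4 (12), day 5 (24). Listing each branch's schedules as (J, P, G) by day number:
B=day 3: (4,1,2) (4,2,1) (5,1,2) (5,2,1) — 4.
B=day 4: (1,2,3) (1,3,2) (2,1,3) (2,3,1) (3,1,2) (3,2,1) (5,1,2) (5,1,3) (5,2,1) (5,2,3) (5,3,1) (5,3,2) — 12.
B=day 5: (1,2,3) (1,2,4) (1,3,2) (1,3,4) (1,4,2) (1,4,3) (2,1,3) (2,1,4) (2,3,1) (2,3,4) (2,4,1) (2,4,3) (3,1,2) (3,1,4) (3,2,1) (3,2,4) (3,4,1) (3,4,2) (4,1,2) (4,1,3) (4,2,1) (4,2,3) (4,3,1) (4,3,2) — 24.
Summing: 4 + 12 + 24 = 40.

40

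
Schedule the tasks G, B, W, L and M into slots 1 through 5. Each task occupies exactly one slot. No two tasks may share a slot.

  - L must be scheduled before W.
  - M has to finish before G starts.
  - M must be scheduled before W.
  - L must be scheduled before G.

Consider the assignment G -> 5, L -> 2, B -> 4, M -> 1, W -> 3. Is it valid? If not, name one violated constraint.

Yes

No two tasks may share a slot — holds.
L must be scheduled before G — holds.
M must be scheduled before W — holds.
L must be scheduled before W — holds.
M has to finish before G starts — holds.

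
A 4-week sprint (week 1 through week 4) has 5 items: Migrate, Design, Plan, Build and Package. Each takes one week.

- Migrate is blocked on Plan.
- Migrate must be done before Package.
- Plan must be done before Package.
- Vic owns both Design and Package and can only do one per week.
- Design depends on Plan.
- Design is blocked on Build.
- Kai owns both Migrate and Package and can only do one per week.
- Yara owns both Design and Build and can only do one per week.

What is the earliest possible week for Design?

Precedence pushes Design to at least week 2.
Design at week 2 is achievable: Design -> week 2; Plan -> week 1; Build -> week 1; Migrate -> week 2; Package -> week 3.

week 2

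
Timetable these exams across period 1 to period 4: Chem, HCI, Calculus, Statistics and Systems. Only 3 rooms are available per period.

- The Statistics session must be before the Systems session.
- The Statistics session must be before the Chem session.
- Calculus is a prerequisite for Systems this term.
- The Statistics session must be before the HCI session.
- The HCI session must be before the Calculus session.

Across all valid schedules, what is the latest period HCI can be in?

Precedence pushes HCI to at least period 2; downstream work caps HCI at period 2.
HCI at period 2 is achievable: HCI=period 2; Calculus=period 3; Chem=period 2; Systems=period 4; Statistics=period 1.

period 2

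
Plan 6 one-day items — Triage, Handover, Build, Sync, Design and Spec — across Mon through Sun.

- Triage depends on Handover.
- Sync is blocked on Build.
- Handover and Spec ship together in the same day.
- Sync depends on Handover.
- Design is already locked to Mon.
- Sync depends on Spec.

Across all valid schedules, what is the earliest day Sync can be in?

Tue

Precedence pushes Sync to at least Tue.
Sync at Tue is achievable: Spec in Mon; Handover in Mon; Design in Mon; Triage in Tue; Build in Mon; Sync in Tue.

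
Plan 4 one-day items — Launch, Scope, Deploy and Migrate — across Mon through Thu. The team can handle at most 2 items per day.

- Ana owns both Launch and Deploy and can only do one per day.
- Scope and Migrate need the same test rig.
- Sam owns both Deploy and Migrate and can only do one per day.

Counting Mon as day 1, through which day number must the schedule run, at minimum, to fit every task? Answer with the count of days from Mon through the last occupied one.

2

With at most 2 per day and 4 tasks, at least 2 days are needed.
2 works (last occupied day: Tue): for example Migrate=Mon, Launch=Mon, Deploy=Tue, Scope=Tue.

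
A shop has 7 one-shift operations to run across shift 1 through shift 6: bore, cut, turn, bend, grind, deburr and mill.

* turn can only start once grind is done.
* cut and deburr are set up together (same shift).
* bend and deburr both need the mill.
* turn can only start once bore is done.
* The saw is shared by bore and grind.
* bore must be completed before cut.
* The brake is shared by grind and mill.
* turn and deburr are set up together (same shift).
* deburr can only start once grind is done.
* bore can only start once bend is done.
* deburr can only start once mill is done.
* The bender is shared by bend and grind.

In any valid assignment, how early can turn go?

shift 4

Precedence pushes turn to at least shift 3.
turn at shift 4 is achievable: bore=shift 2; grind=shift 3; cut=shift 4; turn=shift 4; mill=shift 1; deburr=shift 4; bend=shift 1.
Nothing earlier works — the conflict constraints rule out every shift before shift 4.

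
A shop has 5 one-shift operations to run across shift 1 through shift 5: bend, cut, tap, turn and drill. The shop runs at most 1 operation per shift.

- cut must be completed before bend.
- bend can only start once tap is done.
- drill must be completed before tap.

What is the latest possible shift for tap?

shift 4

Precedence pushes tap to at least shift 2; downstream work caps tap at shift 4.
tap at shift 4 is achievable: bend -> shift 5; tap -> shift 4; turn -> shift 3; drill -> shift 2; cut -> shift 1.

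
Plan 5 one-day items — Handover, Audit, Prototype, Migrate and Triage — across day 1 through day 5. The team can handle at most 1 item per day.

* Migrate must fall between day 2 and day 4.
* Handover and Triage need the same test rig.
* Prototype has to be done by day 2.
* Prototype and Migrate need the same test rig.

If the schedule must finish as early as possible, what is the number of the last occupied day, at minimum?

With at most 1 per day and 5 tasks, at least 5 days are needed.
Migrate can't be placed before day 2, so the schedule must run through at least day 2.
5 works (last occupied day: day 5): for example Handover=day 3; Migrate=day 2; Prototype=day 1; Audit=day 4; Triage=day 5.

day 5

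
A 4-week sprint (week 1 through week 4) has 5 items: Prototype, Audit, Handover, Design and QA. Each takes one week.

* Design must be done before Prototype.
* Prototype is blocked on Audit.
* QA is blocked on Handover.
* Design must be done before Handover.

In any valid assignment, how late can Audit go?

Downstream work caps Audit at week 3.
Audit at week 3 is achievable: Handover in week 2, Design in week 1, Prototype in week 4, Audit in week 3, QA in week 3.

week 3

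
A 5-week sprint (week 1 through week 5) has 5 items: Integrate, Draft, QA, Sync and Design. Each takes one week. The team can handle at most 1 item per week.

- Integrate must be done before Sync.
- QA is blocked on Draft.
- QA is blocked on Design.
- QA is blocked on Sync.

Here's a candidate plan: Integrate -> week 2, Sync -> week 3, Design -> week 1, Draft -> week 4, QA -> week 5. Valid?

Valid

QA is blocked on Design — holds.
QA is blocked on Sync — holds.
The team can handle at most 1 item per week — holds.
Integrate must be done before Sync — holds.
QA is blocked on Draft — holds.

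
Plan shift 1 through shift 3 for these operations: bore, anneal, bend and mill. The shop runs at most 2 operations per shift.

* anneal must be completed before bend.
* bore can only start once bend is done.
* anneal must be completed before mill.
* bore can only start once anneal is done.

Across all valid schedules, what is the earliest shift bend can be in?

shift 2

Precedence pushes bend to at least shift 2; downstream work caps bend at shift 2.
bend at shift 2 is achievable: bore -> shift 3, bend -> shift 2, anneal -> shift 1, mill -> shift 2.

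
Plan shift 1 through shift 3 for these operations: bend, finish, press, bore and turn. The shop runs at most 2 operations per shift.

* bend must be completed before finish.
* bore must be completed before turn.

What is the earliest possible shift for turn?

Precedence pushes turn to at least shift 2.
turn at shift 2 is achievable: bore=shift 1, finish=shift 2, turn=shift 2, press=shift 3, bend=shift 1.

shift 2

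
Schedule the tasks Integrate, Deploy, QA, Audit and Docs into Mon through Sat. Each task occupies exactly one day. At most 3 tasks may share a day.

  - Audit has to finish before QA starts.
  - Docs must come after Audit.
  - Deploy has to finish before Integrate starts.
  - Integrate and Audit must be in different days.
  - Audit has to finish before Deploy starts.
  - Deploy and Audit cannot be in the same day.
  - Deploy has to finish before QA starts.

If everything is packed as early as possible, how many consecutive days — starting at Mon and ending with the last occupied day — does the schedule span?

3

The precedence chain requires at least 3 distinct days.
With at most 3 per day and 5 tasks, at least 2 days are needed.
3 works (last occupied day: Wed): for example Audit in Mon, QA in Wed, Docs in Tue, Deploy in Tue, Integrate in Wed.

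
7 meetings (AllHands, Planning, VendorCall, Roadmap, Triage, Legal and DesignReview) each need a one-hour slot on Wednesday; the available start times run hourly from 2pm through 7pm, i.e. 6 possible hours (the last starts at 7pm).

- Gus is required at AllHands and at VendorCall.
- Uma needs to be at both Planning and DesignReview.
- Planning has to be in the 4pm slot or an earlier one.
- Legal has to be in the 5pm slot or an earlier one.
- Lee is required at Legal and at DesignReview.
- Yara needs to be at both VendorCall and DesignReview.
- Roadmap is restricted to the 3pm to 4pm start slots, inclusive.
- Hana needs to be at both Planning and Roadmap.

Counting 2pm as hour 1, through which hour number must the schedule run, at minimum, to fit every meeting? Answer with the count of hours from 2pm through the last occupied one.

2

Roadmap can't be placed before 3pm — that is hour 2 counting from 2pm — so the schedule must run through at least 2 hours.
2 works (last occupied hour: 3pm): for example AllHands in 3pm; Roadmap in 3pm; VendorCall in 2pm; Planning in 2pm; DesignReview in 3pm; Triage in 2pm; Legal in 2pm.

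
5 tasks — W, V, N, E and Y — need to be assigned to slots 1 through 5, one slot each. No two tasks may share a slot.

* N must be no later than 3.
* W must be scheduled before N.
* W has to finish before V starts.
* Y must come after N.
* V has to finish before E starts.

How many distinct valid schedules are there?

5

Splitting on V: it can be 2 (2), 3 (2), 4 (1). Listing each branch's schedules as (W, N, E, Y):
V=2: (1,3,4,5) (1,3,5,4) — 2.
V=3: (1,2,4,5) (1,2,5,4) — 2.
V=4: (1,2,5,3) — 1.
Summing: 2 + 2 + 1 = 5.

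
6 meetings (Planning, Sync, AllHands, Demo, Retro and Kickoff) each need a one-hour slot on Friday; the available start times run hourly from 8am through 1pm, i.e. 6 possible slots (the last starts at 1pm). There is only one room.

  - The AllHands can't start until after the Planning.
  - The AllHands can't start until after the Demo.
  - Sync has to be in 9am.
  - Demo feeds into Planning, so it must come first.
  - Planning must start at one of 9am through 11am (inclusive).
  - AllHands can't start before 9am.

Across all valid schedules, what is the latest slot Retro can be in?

1pm

Retro at 1pm is achievable: Kickoff=12pm; Demo=8am; Sync=9am; AllHands=11am; Retro=1pm; Planning=10am.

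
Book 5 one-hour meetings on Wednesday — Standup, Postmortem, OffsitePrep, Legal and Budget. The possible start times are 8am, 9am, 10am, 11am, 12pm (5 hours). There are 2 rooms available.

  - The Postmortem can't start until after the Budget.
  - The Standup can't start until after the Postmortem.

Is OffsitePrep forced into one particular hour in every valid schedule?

No

OffsitePrep can be 8am (e.g. Legal -> 9am, Budget -> 8am, Postmortem -> 9am, OffsitePrep -> 8am, Standup -> 10am) or 9am (e.g. Legal in 8am, Budget in 8am, Postmortem in 9am, Standup in 10am, OffsitePrep in 9am).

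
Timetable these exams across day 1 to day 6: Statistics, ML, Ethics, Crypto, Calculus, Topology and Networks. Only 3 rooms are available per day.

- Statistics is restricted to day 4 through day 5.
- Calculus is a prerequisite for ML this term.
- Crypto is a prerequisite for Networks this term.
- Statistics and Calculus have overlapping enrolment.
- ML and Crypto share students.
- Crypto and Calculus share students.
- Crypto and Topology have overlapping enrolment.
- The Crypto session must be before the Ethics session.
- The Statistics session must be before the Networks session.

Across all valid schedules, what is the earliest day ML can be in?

Precedence pushes ML to at least day 2.
ML at day 2 is achievable: Ethics in day 4, Statistics in day 4, ML in day 2, Calculus in day 1, Crypto in day 3, Topology in day 1, Networks in day 5.

day 2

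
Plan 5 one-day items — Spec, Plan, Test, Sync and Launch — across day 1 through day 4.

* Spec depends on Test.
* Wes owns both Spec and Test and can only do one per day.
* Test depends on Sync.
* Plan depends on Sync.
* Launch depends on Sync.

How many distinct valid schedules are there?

Splitting on Spec: it can be day 3 (9), day 4 (22). Listing each branch's schedules as (Plan, Test, Sync, Launch) by day number:
Spec=day 3: (2,2,1,2) (2,2,1,3) (2,2,1,4) (3,2,1,2) (3,2,1,3) (3,2,1,4) (4,2,1,2) (4,2,1,3) (4,2,1,4) — 9.
Spec=day 4: (2,2,1,2) (2,2,1,3) (2,2,1,4) (2,3,1,2) (2,3,1,3) (2,3,1,4) (3,2,1,2) (3,2,1,3) (3,2,1,4) (3,3,1,2) (3,3,1,3) (3,3,1,4) (3,3,2,3) (3,3,2,4) (4,2,1,2) (4,2,1,3) (4,2,1,4) (4,3,1,2) (4,3,1,3) (4,3,1,4) (4,3,2,3) (4,3,2,4) — 22.
Summing: 9 + 22 = 31.

31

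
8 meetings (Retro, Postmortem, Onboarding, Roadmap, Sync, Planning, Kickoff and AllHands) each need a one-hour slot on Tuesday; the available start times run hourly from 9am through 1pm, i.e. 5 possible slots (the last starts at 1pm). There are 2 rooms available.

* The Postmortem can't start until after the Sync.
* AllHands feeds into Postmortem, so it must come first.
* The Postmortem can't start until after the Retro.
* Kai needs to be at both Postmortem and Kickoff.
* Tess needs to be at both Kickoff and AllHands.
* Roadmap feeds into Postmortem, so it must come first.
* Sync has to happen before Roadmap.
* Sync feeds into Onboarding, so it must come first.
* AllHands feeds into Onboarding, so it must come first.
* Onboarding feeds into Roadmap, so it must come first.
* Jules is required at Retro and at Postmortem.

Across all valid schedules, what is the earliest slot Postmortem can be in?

12pm

Precedence pushes Postmortem to at least 12pm.
Postmortem at 12pm is achievable: Onboarding -> 10am; AllHands -> 9am; Sync -> 9am; Planning -> 11am; Postmortem -> 12pm; Retro -> 10am; Kickoff -> 1pm; Roadmap -> 11am.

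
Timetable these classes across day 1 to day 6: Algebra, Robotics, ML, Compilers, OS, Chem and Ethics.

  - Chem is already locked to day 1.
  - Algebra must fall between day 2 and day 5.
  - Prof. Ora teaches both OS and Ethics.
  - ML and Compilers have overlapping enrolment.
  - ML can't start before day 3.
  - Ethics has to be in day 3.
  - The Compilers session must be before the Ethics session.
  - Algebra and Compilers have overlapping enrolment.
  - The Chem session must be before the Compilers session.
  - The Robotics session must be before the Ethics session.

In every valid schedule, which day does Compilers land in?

day 2

Chem is fixed at day 1 and must come before Compilers, so Compilers is at least day 2.
Ethics is fixed at day 3 and must come after Compilers, so Compilers is at most day 2.
So Compilers must be day 2.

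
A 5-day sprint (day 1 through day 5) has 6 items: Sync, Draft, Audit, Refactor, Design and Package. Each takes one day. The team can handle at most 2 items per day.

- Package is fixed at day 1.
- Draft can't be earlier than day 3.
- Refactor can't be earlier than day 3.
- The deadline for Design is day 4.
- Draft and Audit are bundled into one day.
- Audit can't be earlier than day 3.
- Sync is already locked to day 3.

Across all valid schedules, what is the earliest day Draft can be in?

Draft is available from day 3.
Draft at day 4 is achievable: Refactor -> day 3; Sync -> day 3; Draft -> day 4; Package -> day 1; Audit -> day 4; Design -> day 1.
Nothing earlier works — the capacity limit rule out every day before day 4.

day 4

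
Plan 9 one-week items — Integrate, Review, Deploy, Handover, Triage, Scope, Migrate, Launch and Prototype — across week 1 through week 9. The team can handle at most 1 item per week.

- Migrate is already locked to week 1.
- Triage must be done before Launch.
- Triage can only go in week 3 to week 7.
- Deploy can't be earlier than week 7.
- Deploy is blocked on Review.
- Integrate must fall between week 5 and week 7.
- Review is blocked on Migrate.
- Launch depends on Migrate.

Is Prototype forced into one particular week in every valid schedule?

Prototype can be week 2 (e.g. Launch in week 6, Migrate in week 1, Prototype in week 2, Integrate in week 5, Triage in week 3, Scope in week 9, Deploy in week 7, Review in week 4, Handover in week 8) or week 3 (e.g. Triage=week 4; Review=week 2; Migrate=week 1; Integrate=week 5; Launch=week 6; Deploy=week 7; Prototype=week 3; Handover=week 8; Scope=week 9).

No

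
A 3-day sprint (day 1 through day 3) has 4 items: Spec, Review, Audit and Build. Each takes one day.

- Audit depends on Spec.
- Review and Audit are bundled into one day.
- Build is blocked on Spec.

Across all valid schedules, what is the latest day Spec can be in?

Downstream work caps Spec at day 2.
Spec at day 2 is achievable: Audit in day 3; Review in day 3; Spec in day 2; Build in day 3.

day 2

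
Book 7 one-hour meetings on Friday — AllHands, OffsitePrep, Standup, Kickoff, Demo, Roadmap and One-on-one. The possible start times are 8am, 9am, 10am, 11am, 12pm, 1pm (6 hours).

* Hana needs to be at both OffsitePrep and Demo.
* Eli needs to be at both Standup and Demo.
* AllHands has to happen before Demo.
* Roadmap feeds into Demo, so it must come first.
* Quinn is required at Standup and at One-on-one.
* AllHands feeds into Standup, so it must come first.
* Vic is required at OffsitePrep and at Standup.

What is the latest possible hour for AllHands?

Downstream work caps AllHands at 12pm.
AllHands at 11am is achievable: Roadmap=8am, Standup=1pm, OffsitePrep=8am, One-on-one=8am, Demo=12pm, Kickoff=8am, AllHands=11am.
Nothing later works — the conflict constraints rule out every hour after 11am.

11am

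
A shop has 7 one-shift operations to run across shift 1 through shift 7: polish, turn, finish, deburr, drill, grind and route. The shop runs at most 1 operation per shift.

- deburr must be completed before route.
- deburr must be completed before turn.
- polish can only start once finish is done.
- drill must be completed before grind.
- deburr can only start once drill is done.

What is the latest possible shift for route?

shift 7

Precedence pushes route to at least shift 3.
route at shift 7 is achievable: drill=shift 1, polish=shift 4, grind=shift 6, deburr=shift 2, finish=shift 3, route=shift 7, turn=shift 5.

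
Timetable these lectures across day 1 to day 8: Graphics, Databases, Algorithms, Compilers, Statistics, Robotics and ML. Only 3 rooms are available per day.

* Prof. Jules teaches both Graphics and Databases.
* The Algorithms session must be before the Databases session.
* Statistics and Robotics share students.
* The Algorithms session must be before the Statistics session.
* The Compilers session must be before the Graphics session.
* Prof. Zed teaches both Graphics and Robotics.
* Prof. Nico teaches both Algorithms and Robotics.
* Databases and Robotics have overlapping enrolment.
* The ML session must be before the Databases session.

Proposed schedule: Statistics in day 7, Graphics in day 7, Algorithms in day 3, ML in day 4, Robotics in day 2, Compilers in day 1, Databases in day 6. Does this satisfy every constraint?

Yes, all constraints hold

The Algorithms session must be before the Statistics session — holds.
Prof. Zed teaches both Graphics and Robotics — holds.
The Compilers session must be before the Graphics session — holds.
Only 3 rooms are available per day — holds.
The Algorithms session must be before the Databases session — holds.
Databases and Robotics have overlapping enrolment — holds.
Prof. Nico teaches both Algorithms and Robotics — holds.
The ML session must be before the Databases session — holds.
Prof. Jules teaches both Graphics and Databases — holds.
Statistics and Robotics share students — holds.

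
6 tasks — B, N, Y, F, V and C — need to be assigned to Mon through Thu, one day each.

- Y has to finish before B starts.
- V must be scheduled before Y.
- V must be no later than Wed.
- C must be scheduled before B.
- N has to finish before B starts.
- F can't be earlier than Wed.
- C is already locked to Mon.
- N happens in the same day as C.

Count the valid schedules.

Splitting on B: it can be Wed (2), Thu (6). Listing each branch's schedules as (N, Y, F, V, C):
B=Wed: (Mon,Tue,Wed,Mon,Mon) (Mon,Tue,Thu,Mon,Mon) — 2.
B=Thu: (Mon,Tue,Wed,Mon,Mon) (Mon,Tue,Thu,Mon,Mon) (Mon,Wed,Wed,Mon,Mon) (Mon,Wed,Wed,Tue,Mon) (Mon,Wed,Thu,Mon,Mon) (Mon,Wed,Thu,Tue,Mon) — 6.
Summing: 2 + 6 = 8.

8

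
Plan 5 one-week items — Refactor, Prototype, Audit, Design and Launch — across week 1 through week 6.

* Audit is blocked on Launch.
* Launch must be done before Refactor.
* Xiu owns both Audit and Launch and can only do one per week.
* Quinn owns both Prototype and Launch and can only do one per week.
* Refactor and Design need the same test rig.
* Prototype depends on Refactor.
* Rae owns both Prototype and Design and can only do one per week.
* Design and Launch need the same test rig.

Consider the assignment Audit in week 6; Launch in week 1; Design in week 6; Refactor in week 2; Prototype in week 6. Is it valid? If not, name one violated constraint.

Design and Launch need the same test rig — holds.
Launch must be done before Refactor — holds.
Rae owns both Prototype and Design and can only do one per week — violated.
Refactor and Design need the same test rig — holds.
Audit is blocked on Launch — holds.
Quinn owns both Prototype and Launch and can only do one per week — holds.
Xiu owns both Audit and Launch and can only do one per week — holds.
Prototype depends on Refactor — holds.

No — it violates: Rae owns both Prototype and Design and can only do one per week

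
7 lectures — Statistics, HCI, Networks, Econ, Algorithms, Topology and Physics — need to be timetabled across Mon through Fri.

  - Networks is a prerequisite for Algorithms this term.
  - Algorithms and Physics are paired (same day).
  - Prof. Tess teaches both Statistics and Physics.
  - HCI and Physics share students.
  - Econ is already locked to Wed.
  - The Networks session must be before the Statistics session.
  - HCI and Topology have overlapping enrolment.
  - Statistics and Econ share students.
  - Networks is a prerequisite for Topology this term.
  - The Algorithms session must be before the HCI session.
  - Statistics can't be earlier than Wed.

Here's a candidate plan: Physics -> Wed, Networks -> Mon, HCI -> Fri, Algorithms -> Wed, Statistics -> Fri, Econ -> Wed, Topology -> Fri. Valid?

Algorithms and Physics are paired (same day) — holds.
HCI and Topology have overlapping enrolment — violated.
Statistics can't be earlier than Wed — holds.
The Networks session must be before the Statistics session — holds.
Networks is a prerequisite for Topology this term — holds.
Networks is a prerequisite for Algorithms this term — holds.
HCI and Physics share students — holds.
Statistics and Econ share students — holds.
Econ is already locked to Wed — holds.
The Algorithms session must be before the HCI session — holds.
Prof. Tess teaches both Statistics and Physics — holds.

Invalid. HCI and Topology have overlapping enrolment.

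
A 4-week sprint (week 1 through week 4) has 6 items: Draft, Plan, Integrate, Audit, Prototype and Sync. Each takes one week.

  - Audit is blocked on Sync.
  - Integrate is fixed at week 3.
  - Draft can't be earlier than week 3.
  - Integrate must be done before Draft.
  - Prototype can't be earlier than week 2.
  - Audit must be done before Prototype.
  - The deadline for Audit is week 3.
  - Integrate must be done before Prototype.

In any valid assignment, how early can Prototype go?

week 4

Prototype is available from week 2; precedence pushes Prototype to at least week 4.
Prototype at week 4 is achievable: Integrate in week 3; Draft in week 4; Prototype in week 4; Audit in week 2; Plan in week 1; Sync in week 1.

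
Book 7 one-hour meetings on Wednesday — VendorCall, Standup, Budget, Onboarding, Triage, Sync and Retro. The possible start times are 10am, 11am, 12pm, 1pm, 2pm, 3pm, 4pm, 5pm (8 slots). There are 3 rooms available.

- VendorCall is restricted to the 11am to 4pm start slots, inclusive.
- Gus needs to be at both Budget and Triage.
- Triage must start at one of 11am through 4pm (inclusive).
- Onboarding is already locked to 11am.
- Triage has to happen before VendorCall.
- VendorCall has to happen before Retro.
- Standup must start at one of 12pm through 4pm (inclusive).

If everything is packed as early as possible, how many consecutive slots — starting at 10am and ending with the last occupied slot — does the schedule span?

4

The precedence chain requires at least 3 distinct slots.
With at most 3 per slot and 7 meetings, at least 3 slots are needed.
Propagating the time windows through the other constraints, Retro can't land before 1pm — that is slot 4 counting from 10am — so the schedule must run through at least 4 slots.
4 works (last occupied slot: 1pm): for example Triage=11am, Standup=12pm, Onboarding=11am, Sync=10am, Budget=10am, VendorCall=12pm, Retro=1pm.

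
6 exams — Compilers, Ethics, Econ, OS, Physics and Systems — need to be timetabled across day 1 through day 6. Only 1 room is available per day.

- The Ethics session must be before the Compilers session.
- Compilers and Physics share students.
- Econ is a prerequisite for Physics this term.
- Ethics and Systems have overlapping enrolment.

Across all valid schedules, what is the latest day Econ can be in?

Downstream work caps Econ at day 5.
Econ at day 5 is achievable: Systems -> day 4; OS -> day 3; Compilers -> day 2; Physics -> day 6; Econ -> day 5; Ethics -> day 1.

day 5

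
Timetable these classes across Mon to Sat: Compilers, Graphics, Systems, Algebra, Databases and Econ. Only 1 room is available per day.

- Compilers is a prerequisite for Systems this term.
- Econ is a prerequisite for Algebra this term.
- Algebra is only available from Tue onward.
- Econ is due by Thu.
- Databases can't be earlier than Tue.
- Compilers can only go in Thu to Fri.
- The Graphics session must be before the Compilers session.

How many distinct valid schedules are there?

Splitting on Compilers: it can be Thu (14), Fri (9). Listing each branch's schedules as (Graphics, Systems, Algebra, Databases, Econ):
Compilers=Thu: (Mon,Fri,Wed,Sat,Tue) (Mon,Fri,Sat,Tue,Wed) (Mon,Fri,Sat,Wed,Tue) (Mon,Sat,Wed,Fri,Tue) (Mon,Sat,Fri,Tue,Wed) (Mon,Sat,Fri,Wed,Tue) (Tue,Fri,Wed,Sat,Mon) (Tue,Fri,Sat,Wed,Mon) (Tue,Sat,Wed,Fri,Mon) (Tue,Sat,Fri,Wed,Mon) (Wed,Fri,Tue,Sat,Mon) (Wed,Fri,Sat,Tue,Mon) (Wed,Sat,Tue,Fri,Mon) (Wed,Sat,Fri,Tue,Mon) — 14.
Compilers=Fri: (Mon,Sat,Wed,Thu,Tue) (Mon,Sat,Thu,Tue,Wed) (Mon,Sat,Thu,Wed,Tue) (Tue,Sat,Wed,Thu,Mon) (Tue,Sat,Thu,Wed,Mon) (Wed,Sat,Tue,Thu,Mon) (Wed,Sat,Thu,Tue,Mon) (Thu,Sat,Tue,Wed,Mon) (Thu,Sat,Wed,Tue,Mon) — 9.
Summing: 14 + 9 = 23.

23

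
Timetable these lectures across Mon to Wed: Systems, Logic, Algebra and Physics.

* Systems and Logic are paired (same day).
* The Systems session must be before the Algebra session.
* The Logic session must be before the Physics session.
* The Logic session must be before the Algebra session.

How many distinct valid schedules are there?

Splitting on Systems: it can be Mon (4), Tue (1). Listing each branch's schedules as (Logic, Algebra, Physics):
Systems=Mon: (Mon,Tue,Tue) (Mon,Tue,Wed) (Mon,Wed,Tue) (Mon,Wed,Wed) — 4.
Systems=Tue: (Tue,Wed,Wed) — 1.
Summing: 4 + 1 = 5.

5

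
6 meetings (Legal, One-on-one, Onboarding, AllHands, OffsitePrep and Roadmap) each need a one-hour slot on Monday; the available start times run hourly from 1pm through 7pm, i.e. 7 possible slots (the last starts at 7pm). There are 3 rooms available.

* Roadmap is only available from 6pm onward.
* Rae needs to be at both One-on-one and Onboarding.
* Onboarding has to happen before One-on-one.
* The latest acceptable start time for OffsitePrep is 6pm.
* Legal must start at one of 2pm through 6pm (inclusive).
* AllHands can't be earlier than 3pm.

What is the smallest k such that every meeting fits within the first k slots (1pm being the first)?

6

The precedence chain requires at least 2 distinct slots.
With at most 3 per slot and 6 meetings, at least 2 slots are needed.
Roadmap can't be placed before 6pm — that is slot 6 counting from 1pm — so the schedule must run through at least 6 slots.
6 works (last occupied slot: 6pm): for example One-on-one -> 2pm, Legal -> 2pm, Onboarding -> 1pm, OffsitePrep -> 1pm, AllHands -> 3pm, Roadmap -> 6pm.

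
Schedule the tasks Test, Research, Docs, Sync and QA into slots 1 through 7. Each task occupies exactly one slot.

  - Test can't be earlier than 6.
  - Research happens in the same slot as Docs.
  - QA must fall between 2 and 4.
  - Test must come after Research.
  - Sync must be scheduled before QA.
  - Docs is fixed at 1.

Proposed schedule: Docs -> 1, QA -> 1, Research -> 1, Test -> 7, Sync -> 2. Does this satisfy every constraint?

No. QA must fall between 2 and 4 is not satisfied.

Research happens in the same slot as Docs — holds.
Test can't be earlier than 6 — holds.
Docs is fixed at 1 — holds.
Sync must be scheduled before QA — violated.
QA must fall between 2 and 4 — violated.
Test must come after Research — holds.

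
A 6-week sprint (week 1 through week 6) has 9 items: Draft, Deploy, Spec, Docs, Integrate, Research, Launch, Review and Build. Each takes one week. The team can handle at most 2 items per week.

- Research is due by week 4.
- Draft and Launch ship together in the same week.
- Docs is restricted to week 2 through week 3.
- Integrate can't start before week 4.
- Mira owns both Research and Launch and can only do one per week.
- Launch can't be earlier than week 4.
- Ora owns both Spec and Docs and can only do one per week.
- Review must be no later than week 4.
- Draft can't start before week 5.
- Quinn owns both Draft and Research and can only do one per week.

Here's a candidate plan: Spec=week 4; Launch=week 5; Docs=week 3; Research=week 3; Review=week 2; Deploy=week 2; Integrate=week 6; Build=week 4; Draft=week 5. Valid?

Mira owns both Research and Launch and can only do one per week — holds.
Integrate can't start before week 4 — holds.
Ora owns both Spec and Docs and can only do one per week — holds.
Research is due by week 4 — holds.
The team can handle at most 2 items per week — holds.
Draft and Launch ship together in the same week — holds.
Launch can't be earlier than week 4 — holds.
Review must be no later than week 4 — holds.
Docs is restricted to week 2 through week 3 — holds.
Draft can't start before week 5 — holds.
Quinn owns both Draft and Research and can only do one per week — holds.

Valid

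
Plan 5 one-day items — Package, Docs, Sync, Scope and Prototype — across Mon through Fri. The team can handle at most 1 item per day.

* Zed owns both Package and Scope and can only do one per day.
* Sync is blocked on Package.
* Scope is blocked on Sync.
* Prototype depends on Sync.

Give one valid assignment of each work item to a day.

Prototype=Thu, Scope=Wed, Docs=Fri, Sync=Tue, Package=Mon

Checking: Package(Mon) before Sync(Tue); Sync(Tue) before Prototype(Thu); Sync(Tue) before Scope(Wed); Package(Mon) != Scope(Wed); max 1 per day (cap 1).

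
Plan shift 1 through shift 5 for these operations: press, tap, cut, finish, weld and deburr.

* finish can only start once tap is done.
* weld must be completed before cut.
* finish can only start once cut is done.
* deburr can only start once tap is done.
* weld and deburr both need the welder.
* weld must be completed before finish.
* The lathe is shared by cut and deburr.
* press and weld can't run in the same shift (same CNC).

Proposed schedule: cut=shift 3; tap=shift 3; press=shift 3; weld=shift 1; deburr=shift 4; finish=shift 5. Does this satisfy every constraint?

Yes, all constraints hold

press and weld can't run in the same shift (same CNC) — holds.
deburr can only start once tap is done — holds.
finish can only start once cut is done — holds.
finish can only start once tap is done — holds.
weld and deburr both need the welder — holds.
weld must be completed before finish — holds.
weld must be completed before cut — holds.
The lathe is shared by cut and deburr — holds.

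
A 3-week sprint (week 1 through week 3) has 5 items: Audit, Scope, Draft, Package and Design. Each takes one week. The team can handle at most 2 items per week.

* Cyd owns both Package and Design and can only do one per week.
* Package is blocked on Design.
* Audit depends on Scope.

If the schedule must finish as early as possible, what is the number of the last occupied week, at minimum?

The precedence chain requires at least 2 distinct weeks.
With at most 2 per week and 5 tasks, at least 3 weeks are needed.
3 works (last occupied week: week 3): for example Draft -> week 3; Package -> week 2; Design -> week 1; Audit -> week 2; Scope -> week 1.

week 3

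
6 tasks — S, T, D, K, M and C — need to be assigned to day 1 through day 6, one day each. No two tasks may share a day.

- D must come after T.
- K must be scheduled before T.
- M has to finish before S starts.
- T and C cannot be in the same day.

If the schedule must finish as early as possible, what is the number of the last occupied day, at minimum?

The precedence chain requires at least 3 distinct days.
With at most 1 per day and 6 tasks, at least 6 days are needed.
6 works (last occupied day: day 6): for example D -> day 5, M -> day 3, T -> day 2, K -> day 1, C -> day 6, S -> day 4.

day 6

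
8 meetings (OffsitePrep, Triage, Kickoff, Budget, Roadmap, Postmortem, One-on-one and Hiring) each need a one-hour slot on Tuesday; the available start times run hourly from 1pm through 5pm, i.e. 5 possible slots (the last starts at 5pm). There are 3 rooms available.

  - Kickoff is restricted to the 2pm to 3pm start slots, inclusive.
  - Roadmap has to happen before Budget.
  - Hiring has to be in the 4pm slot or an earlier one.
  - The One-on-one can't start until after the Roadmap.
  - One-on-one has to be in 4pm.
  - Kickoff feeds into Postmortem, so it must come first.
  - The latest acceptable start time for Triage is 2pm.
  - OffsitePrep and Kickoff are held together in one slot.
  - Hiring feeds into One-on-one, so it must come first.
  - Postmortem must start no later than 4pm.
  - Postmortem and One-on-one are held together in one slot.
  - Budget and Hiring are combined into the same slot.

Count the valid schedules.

5

Splitting on OffsitePrep: it can be 2pm (3), 3pm (2). Listing each branch's schedules as (Triage, Kickoff, Budget, Roadmap, Postmortem, One-on-one, Hiring):
OffsitePrep=2pm: (1pm,2pm,3pm,1pm,4pm,4pm,3pm) (1pm,2pm,3pm,2pm,4pm,4pm,3pm) (2pm,2pm,3pm,1pm,4pm,4pm,3pm) — 3.
OffsitePrep=3pm: (1pm,3pm,2pm,1pm,4pm,4pm,2pm) (2pm,3pm,2pm,1pm,4pm,4pm,2pm) — 2.
Summing: 3 + 2 = 5.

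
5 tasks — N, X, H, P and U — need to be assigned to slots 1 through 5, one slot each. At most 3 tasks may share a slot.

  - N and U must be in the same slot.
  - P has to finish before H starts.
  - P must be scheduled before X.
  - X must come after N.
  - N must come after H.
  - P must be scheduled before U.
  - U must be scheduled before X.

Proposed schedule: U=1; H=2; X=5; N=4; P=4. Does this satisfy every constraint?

X must come after N — holds.
N must come after H — holds.
At most 3 tasks may share a slot — holds.
U must be scheduled before X — holds.
N and U must be in the same slot — violated.
P must be scheduled before U — violated.
P must be scheduled before X — holds.
P has to finish before H starts — violated.

No — it violates: P must be scheduled before U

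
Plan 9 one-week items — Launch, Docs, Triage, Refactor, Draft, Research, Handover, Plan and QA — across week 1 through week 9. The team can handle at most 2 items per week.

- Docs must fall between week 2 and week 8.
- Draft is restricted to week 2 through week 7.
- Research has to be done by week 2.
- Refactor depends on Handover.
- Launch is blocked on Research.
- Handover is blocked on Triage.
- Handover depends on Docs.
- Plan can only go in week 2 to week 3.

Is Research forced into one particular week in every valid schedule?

Research can be week 1 (e.g. Triage in week 1; Plan in week 2; Docs in week 3; QA in week 4; Refactor in week 5; Research in week 1; Draft in week 2; Handover in week 4; Launch in week 3) or week 2 (e.g. Docs -> week 3; Research -> week 2; Triage -> week 1; Plan -> week 2; Launch -> week 4; QA -> week 1; Refactor -> week 5; Draft -> week 3; Handover -> week 4).

No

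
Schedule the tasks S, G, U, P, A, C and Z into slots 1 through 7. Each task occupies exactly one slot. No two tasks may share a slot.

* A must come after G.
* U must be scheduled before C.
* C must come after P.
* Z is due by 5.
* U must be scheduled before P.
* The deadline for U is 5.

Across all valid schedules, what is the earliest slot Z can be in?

Z's own window allows nothing later than 5.
Z at 1 is achievable: U=2, C=4, Z=1, A=6, G=5, S=7, P=3.

1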